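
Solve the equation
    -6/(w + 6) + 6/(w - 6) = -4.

w = -4.2426 or w = 4.2426

Multiply both sides by (w + 6)(w - 6):
-6(w - 6) + 6(w + 6) = -4(w + 6)(w - 6).
Expand and collect terms: -4w^2 + 72 = 0.
By the quadratic formula, w = (0 +/- sqrt(1152)) / -8, so w ~= -4.2426 or w ~= 4.2426.
Neither value makes a denominator zero (w != -6, w != 6), so both are valid.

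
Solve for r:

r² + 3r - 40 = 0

Factor: (r + 8)(r - 5) = 0.
So r = -8 or r = 5.

r = -8 or r = 5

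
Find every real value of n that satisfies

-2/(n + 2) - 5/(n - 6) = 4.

Multiply both sides by (n + 2)(n - 6):
-2(n - 6) - 5(n + 2) = 4(n + 2)(n - 6).
Expand and collect terms: 4n² - 9n - 50 = 0.
By the quadratic formula, n = (9 ± √881) / 8, so n ≈ 4.8352 or n ≈ -2.5852.
Neither value makes a denominator zero (n ≠ -2, n ≠ 6), so both are valid.

n = -2.5852 or n = 4.8352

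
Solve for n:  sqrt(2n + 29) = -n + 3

n = -2

Square both sides: 2n + 29 = (-n + 3)^2.
Expand and rearrange: n^2 - 8n - 20 = 0.
Solving gives n = 10 or n = -2.
Check each candidate in the original equation:
  n = 10: sqrt(49) = 7, while -n + 3 = -7 — extraneous.
  n = -2: sqrt(25) = 5, while -n + 3 = 5 — valid.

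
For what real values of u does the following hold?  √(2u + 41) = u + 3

Square both sides: 2u + 41 = (u + 3)².
Expand and rearrange: u² + 4u - 32 = 0.
Solving gives u = 4 or u = -8.
Check each candidate in the original equation:
  u = 4: √(49) = 7, while u + 3 = 7 — valid.
  u = -8: √(25) = 5, while u + 3 = -5 — extraneous.

u = 4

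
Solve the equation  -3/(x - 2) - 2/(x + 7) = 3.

Multiply both sides by (x - 2)(x + 7):
-3(x + 7) - 2(x - 2) = 3(x - 2)(x + 7).
Expand and collect terms: 3x² + 20x - 25 = 0.
By the quadratic formula, x = (-20 ± √700) / 6, so x ≈ 1.0763 or x ≈ -7.7429.
Neither value makes a denominator zero (x ≠ 2, x ≠ -7), so both are valid.

x = -7.7429 or x = 1.0763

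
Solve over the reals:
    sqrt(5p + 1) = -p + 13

Square both sides: 5p + 1 = (-p + 13)^2.
Expand and rearrange: p^2 - 31p + 168 = 0.
Solving gives p = 24 or p = 7.
Check each candidate in the original equation:
  p = 24: sqrt(121) = 11, while -p + 13 = -11 — extraneous.
  p = 7: sqrt(36) = 6, while -p + 13 = 6 — valid.

p = 7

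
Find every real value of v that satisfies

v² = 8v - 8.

Rearrange to standard form: v² - 8v + 8 = 0.
Discriminant: (-8)² − 4·1·8 = 32.
Quadratic formula: v = (8 ± √32) / 2.
So v = 2·√(2) + 4 ≈ 6.8284 or v = 4 - 2·√(2) ≈ 1.1716.

v = 1.1716 or v = 6.8284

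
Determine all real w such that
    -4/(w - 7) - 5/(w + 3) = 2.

w = -5.9564 or w = 5.4564

Multiply both sides by (w - 7)(w + 3):
-4(w + 3) - 5(w - 7) = 2(w - 7)(w + 3).
Expand and collect terms: 2w² + w - 65 = 0.
By the quadratic formula, w = (-1 ± √521) / 4, so w ≈ 5.4564 or w ≈ -5.9564.
Neither value makes a denominator zero (w ≠ 7, w ≠ -3), so both are valid.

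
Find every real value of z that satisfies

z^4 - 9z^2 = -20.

z = -2.2361 or z = -2 or z = 2 or z = 2.2361

Let u = z^2. The equation becomes u^2 - 9u + 20 = 0.
Factor: (u - 4)(u - 5) = 0, so u = 4 or u = 5.
z^2 = 4 gives z = +/-2.
z^2 = 5 gives z = +/-sqrt(5) ~= +/-2.2361.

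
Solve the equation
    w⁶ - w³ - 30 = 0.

w = -1.71 or w = 1.8171

Let u = w³. The equation becomes u² - u - 30 = 0.
Factor: (u + 5)(u - 6) = 0, so u = -5 or u = 6.
w³ = -5 gives w = -∛(5) ≈ -1.71.
w³ = 6 gives w = ∛(6) ≈ 1.8171.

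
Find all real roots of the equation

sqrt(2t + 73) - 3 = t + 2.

Isolate the radical: sqrt(2t + 73) = t + 5.
Square both sides: 2t + 73 = (t + 5)^2.
Expand and rearrange: t^2 + 8t - 48 = 0.
Solving gives t = 4 or t = -12.
Check each candidate in the original equation:
  t = 4: sqrt(81) = 9, while t + 5 = 9 — valid.
  t = -12: sqrt(49) = 7, while t + 5 = -7 — extraneous.

t = 4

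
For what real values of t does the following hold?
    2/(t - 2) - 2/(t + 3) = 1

Multiply both sides by (t - 2)(t + 3):
2(t + 3) - 2(t - 2) = (t - 2)(t + 3).
Expand and collect terms: t^2 + t - 16 = 0.
By the quadratic formula, t = (-1 +/- sqrt(65)) / 2, so t ~= 3.5311 or t ~= -4.5311.
Neither value makes a denominator zero (t != 2, t != -3), so both are valid.

t = -4.5311 or t = 3.5311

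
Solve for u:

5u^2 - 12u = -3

u = 0.2835 or u = 2.1165

Rearrange to standard form: 5u^2 - 12u + 3 = 0.
Discriminant: (-12)^2 - 4*5*3 = 84.
Quadratic formula: u = (12 +/- sqrt(84)) / 10.
So u = sqrt(21)/5 + 6/5 ~= 2.1165 or u = 6/5 - sqrt(21)/5 ~= 0.2835.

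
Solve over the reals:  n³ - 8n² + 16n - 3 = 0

Possible rational roots are divisors of -3. Testing n = 3 gives 0, so (n - 3) is a factor.
Divide: n³ - 8n² + 16n - 3 = (n - 3)(n² - 5n + 1).
Apply the quadratic formula to n² - 5n + 1 = 0: n = (5 ± √21)/2, i.e. n ≈ 4.7913 or n ≈ 0.2087.

n = 0.2087 or n = 3 or n = 4.7913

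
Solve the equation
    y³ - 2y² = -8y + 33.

y = 3

Rearrange: y³ - 2y² + 8y - 33 = 0.
Possible rational roots are divisors of -33. Testing y = 3 gives 0, so (y - 3) is a factor.
Divide: y³ - 2y² + 8y - 33 = (y - 3)(y² + y + 11).
The quadratic y² + y + 11 has discriminant -43 < 0, so no further real roots.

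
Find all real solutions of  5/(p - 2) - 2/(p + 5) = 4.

p = -5.428 or p = 3.178

Multiply both sides by (p - 2)(p + 5):
5(p + 5) - 2(p - 2) = 4(p - 2)(p + 5).
Expand and collect terms: 4p² + 9p - 69 = 0.
By the quadratic formula, p = (-9 ± √1185) / 8, so p ≈ 3.178 or p ≈ -5.428.
Neither value makes a denominator zero (p ≠ 2, p ≠ -5), so both are valid.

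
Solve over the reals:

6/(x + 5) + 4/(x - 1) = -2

Multiply both sides by (x + 5)(x - 1):
6(x - 1) + 4(x + 5) = -2(x + 5)(x - 1).
Expand and collect terms: -2x² - 18x - 4 = 0.
By the quadratic formula, x = (18 ± √292) / -4, so x ≈ -8.772 or x ≈ -0.228.
Neither value makes a denominator zero (x ≠ -5, x ≠ 1), so both are valid.

x = -8.772 or x = -0.228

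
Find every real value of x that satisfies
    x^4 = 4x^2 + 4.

x = -2.1974 or x = 2.1974

Let u = x^2. The equation becomes u^2 - 4u - 4 = 0.
By the quadratic formula, u = 2 + 2*sqrt(2) or u = 2 - 2*sqrt(2).
x^2 = 2 + 2*sqrt(2) gives x = +/-sqrt(2 + 2*sqrt(2)) ~= +/-2.1974.
x^2 = 2 - 2*sqrt(2) < 0 has no real solution.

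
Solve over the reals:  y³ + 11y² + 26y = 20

Rearrange: y³ + 11y² + 26y - 20 = 0.
Possible rational roots are divisors of -20. Testing y = -5 gives 0, so (y + 5) is a factor.
Divide: y³ + 11y² + 26y - 20 = (y + 5)(y² + 6y - 4).
Apply the quadratic formula to y² + 6y - 4 = 0: y = (-6 ± √52)/2, i.e. y ≈ 0.6056 or y ≈ -6.6056.

y = -6.6056 or y = -5 or y = 0.6056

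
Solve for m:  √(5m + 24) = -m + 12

m = 5

Square both sides: 5m + 24 = (-m + 12)².
Expand and rearrange: m² - 29m + 120 = 0.
Solving gives m = 24 or m = 5.
Check each candidate in the original equation:
  m = 24: √(144) = 12, while -m + 12 = -12 — extraneous.
  m = 5: √(49) = 7, while -m + 12 = 7 — valid.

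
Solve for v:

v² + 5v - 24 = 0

v = -8 or v = 3

Factor: (v + 8)(v - 3) = 0.
So v = -8 or v = 3.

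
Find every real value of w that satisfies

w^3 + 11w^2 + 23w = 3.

w = -8.1231 or w = -3 or w = 0.1231

Rearrange: w^3 + 11w^2 + 23w - 3 = 0.
Possible rational roots are divisors of -3. Testing w = -3 gives 0, so (w + 3) is a factor.
Divide: w^3 + 11w^2 + 23w - 3 = (w + 3)(w^2 + 8w - 1).
Apply the quadratic formula to w^2 + 8w - 1 = 0: w = (-8 +/- sqrt(68))/2, i.e. w ~= 0.1231 or w ~= -8.1231.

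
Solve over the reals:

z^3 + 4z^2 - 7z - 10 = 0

z = -5 or z = -1 or z = 2

Possible rational roots are divisors of -10. Testing z = -1 gives 0, so (z + 1) is a factor.
Divide: z^3 + 4z^2 - 7z - 10 = (z + 1)(z^2 + 3z - 10).
Factor the quadratic: z = 2 or z = -5.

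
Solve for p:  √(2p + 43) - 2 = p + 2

Isolate the radical: √(2p + 43) = p + 4.
Square both sides: 2p + 43 = (p + 4)².
Expand and rearrange: p² + 6p - 27 = 0.
Solving gives p = 3 or p = -9.
Check each candidate in the original equation:
  p = 3: √(49) = 7, while p + 4 = 7 — valid.
  p = -9: √(25) = 5, while p + 4 = -5 — extraneous.

p = 3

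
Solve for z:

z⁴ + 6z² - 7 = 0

Let u = z². The equation becomes u² + 6u - 7 = 0.
Factor: (u - 1)(u + 7) = 0, so u = 1 or u = -7.
z² = 1 gives z = ±1.
z² = -7 < 0 has no real solution.

z = -1 or z = 1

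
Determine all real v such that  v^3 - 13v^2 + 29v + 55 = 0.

Possible rational roots are divisors of 55. Testing v = 5 gives 0, so (v - 5) is a factor.
Divide: v^3 - 13v^2 + 29v + 55 = (v - 5)(v^2 - 8v - 11).
Apply the quadratic formula to v^2 - 8v - 11 = 0: v = (8 +/- sqrt(108))/2, i.e. v ~= 9.1962 or v ~= -1.1962.

v = -1.1962 or v = 5 or v = 9.1962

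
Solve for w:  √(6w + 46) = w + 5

w = 3

Square both sides: 6w + 46 = (w + 5)².
Expand and rearrange: w² + 4w - 21 = 0.
Solving gives w = 3 or w = -7.
Check each candidate in the original equation:
  w = 3: √(64) = 8, while w + 5 = 8 — valid.
  w = -7: √(4) = 2, while w + 5 = -2 — extraneous.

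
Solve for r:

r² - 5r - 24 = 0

Factor: (r - 8)(r + 3) = 0.
So r = 8 or r = -3.

r = -3 or r = 8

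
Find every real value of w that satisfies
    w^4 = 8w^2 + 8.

Let u = w^2. The equation becomes u^2 - 8u - 8 = 0.
By the quadratic formula, u = 4 + 2*sqrt(6) or u = 4 - 2*sqrt(6).
w^2 = 4 + 2*sqrt(6) gives w = +/-sqrt(4 + 2*sqrt(6)) ~= +/-2.9831.
w^2 = 4 - 2*sqrt(6) < 0 has no real solution.

w = -2.9831 or w = 2.9831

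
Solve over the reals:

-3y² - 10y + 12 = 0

y = -4.2701 or y = 0.9367

Discriminant: (-10)² − 4·(-3)·12 = 244.
Quadratic formula: y = (10 ± √244) / (-6).
So y = -√(61)/3 - 5/3 ≈ -4.2701 or y = -5/3 + √(61)/3 ≈ 0.9367.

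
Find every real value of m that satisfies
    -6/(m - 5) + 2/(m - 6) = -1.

m = 7 or m = 8

Multiply both sides by (m - 5)(m - 6):
-6(m - 6) + 2(m - 5) = -(m - 5)(m - 6).
Expand and collect terms: -m² + 15m - 56 = 0.
Factor or apply the quadratic formula: m = 7 or m = 8.
Neither value makes a denominator zero (m ≠ 5, m ≠ 6), so both are valid.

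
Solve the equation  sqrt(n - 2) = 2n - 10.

Square both sides: n - 2 = (2n - 10)^2.
Expand and rearrange: 4n^2 - 41n + 102 = 0.
Solving gives n = 6 or n = 4.25.
Check each candidate in the original equation:
  n = 6: sqrt(4) = 2, while 2n - 10 = 2 — valid.
  n = 4.25: sqrt(2.25) = 1.5, while 2n - 10 = -1.5 — extraneous.

n = 6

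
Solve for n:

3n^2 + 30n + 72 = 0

n = -6 or n = -4

Factor: 3(n + 6)(n + 4) = 0.
So n = -6 or n = -4.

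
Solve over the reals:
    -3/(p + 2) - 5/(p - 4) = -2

p = -1 or p = 7

Multiply both sides by (p + 2)(p - 4):
-3(p - 4) - 5(p + 2) = -2(p + 2)(p - 4).
Expand and collect terms: -2p² + 12p + 14 = 0.
Factor or apply the quadratic formula: p = -1 or p = 7.
Neither value makes a denominator zero (p ≠ -2, p ≠ 4), so both are valid.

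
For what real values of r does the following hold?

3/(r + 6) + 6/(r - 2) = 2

Multiply both sides by (r + 6)(r - 2):
3(r - 2) + 6(r + 6) = 2(r + 6)(r - 2).
Expand and collect terms: 2r^2 - r - 54 = 0.
By the quadratic formula, r = (1 +/- sqrt(433)) / 4, so r ~= 5.4522 or r ~= -4.9522.
Neither value makes a denominator zero (r != -6, r != 2), so both are valid.

r = -4.9522 or r = 5.4522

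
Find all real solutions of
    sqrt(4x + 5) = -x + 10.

x = 5

Square both sides: 4x + 5 = (-x + 10)^2.
Expand and rearrange: x^2 - 24x + 95 = 0.
Solving gives x = 19 or x = 5.
Check each candidate in the original equation:
  x = 19: sqrt(81) = 9, while -x + 10 = -9 — extraneous.
  x = 5: sqrt(25) = 5, while -x + 10 = 5 — valid.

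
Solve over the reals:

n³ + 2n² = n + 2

n = -2 or n = -1 or n = 1

Rearrange: n³ + 2n² - n - 2 = 0.
Possible rational roots are divisors of -2. Testing n = 1 gives 0, so (n - 1) is a factor.
Divide: n³ + 2n² - n - 2 = (n - 1)(n² + 3n + 2).
Factor the quadratic: n = -1 or n = -2.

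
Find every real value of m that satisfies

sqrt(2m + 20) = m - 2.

Square both sides: 2m + 20 = (m - 2)^2.
Expand and rearrange: m^2 - 6m - 16 = 0.
Solving gives m = 8 or m = -2.
Check each candidate in the original equation:
  m = 8: sqrt(36) = 6, while m - 2 = 6 — valid.
  m = -2: sqrt(16) = 4, while m - 2 = -4 — extraneous.

m = 8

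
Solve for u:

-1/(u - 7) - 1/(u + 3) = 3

u = -3.3444 or u = 6.6778

Multiply both sides by (u - 7)(u + 3):
-(u + 3) - (u - 7) = 3(u - 7)(u + 3).
Expand and collect terms: 3u^2 - 10u - 67 = 0.
By the quadratic formula, u = (10 +/- sqrt(904)) / 6, so u ~= 6.6778 or u ~= -3.3444.
Neither value makes a denominator zero (u != 7, u != -3), so both are valid.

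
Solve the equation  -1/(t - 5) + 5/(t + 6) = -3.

Multiply both sides by (t - 5)(t + 6):
-(t + 6) + 5(t - 5) = -3(t - 5)(t + 6).
Expand and collect terms: -3t² - 7t + 121 = 0.
By the quadratic formula, t = (7 ± √1501) / -6, so t ≈ -7.6238 or t ≈ 5.2905.
Neither value makes a denominator zero (t ≠ 5, t ≠ -6), so both are valid.

t = -7.6238 or t = 5.2905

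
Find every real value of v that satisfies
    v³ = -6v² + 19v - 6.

Rearrange: v³ + 6v² - 19v + 6 = 0.
Possible rational roots are divisors of 6. Testing v = 2 gives 0, so (v - 2) is a factor.
Divide: v³ + 6v² - 19v + 6 = (v - 2)(v² + 8v - 3).
Apply the quadratic formula to v² + 8v - 3 = 0: v = (-8 ± √76)/2, i.e. v ≈ 0.3589 or v ≈ -8.3589.

v = -8.3589 or v = 0.3589 or v = 2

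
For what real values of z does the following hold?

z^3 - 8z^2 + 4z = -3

z = -0.4051 or z = 1 or z = 7.4051

Rearrange: z^3 - 8z^2 + 4z + 3 = 0.
Possible rational roots are divisors of 3. Testing z = 1 gives 0, so (z - 1) is a factor.
Divide: z^3 - 8z^2 + 4z + 3 = (z - 1)(z^2 - 7z - 3).
Apply the quadratic formula to z^2 - 7z - 3 = 0: z = (7 +/- sqrt(61))/2, i.e. z ~= 7.4051 or z ~= -0.4051.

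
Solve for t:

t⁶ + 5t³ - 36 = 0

Let u = t³. The equation becomes u² + 5u - 36 = 0.
Factor: (u + 9)(u - 4) = 0, so u = -9 or u = 4.
t³ = -9 gives t = -∛(9) ≈ -2.0801.
t³ = 4 gives t = ∛(4) ≈ 1.5874.

t = -2.0801 or t = 1.5874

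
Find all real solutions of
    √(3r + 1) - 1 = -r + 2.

Isolate the radical: √(3r + 1) = -r + 3.
Square both sides: 3r + 1 = (-r + 3)².
Expand and rearrange: r² - 9r + 8 = 0.
Solving gives r = 8 or r = 1.
Check each candidate in the original equation:
  r = 8: √(25) = 5, while -r + 3 = -5 — extraneous.
  r = 1: √(4) = 2, while -r + 3 = 2 — valid.

r = 1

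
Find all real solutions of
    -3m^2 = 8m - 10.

m = -3.5941 or m = 0.9274

Rearrange to standard form: -3m^2 - 8m + 10 = 0.
Discriminant: (-8)^2 - 4*(-3)*10 = 184.
Quadratic formula: m = (8 +/- sqrt(184)) / (-6).
So m = -sqrt(46)/3 - 4/3 ~= -3.5941 or m = -4/3 + sqrt(46)/3 ~= 0.9274.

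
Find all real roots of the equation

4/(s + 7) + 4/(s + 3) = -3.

Multiply both sides by (s + 7)(s + 3):
4(s + 3) + 4(s + 7) = -3(s + 7)(s + 3).
Expand and collect terms: -3s² - 38s - 103 = 0.
By the quadratic formula, s = (38 ± √208) / -6, so s ≈ -8.737 or s ≈ -3.9296.
Neither value makes a denominator zero (s ≠ -7, s ≠ -3), so both are valid.

s = -8.737 or s = -3.9296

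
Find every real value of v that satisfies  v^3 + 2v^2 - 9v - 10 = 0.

v = -3.7016 or v = -1 or v = 2.7016

Possible rational roots are divisors of -10. Testing v = -1 gives 0, so (v + 1) is a factor.
Divide: v^3 + 2v^2 - 9v - 10 = (v + 1)(v^2 + v - 10).
Apply the quadratic formula to v^2 + v - 10 = 0: v = (-1 +/- sqrt(41))/2, i.e. v ~= 2.7016 or v ~= -3.7016.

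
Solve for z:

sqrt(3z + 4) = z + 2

Square both sides: 3z + 4 = (z + 2)^2.
Expand and rearrange: z^2 + z = 0.
Solving gives z = 0 or z = -1.
Check each candidate in the original equation:
  z = 0: sqrt(4) = 2, while z + 2 = 2 — valid.
  z = -1: sqrt(1) = 1, while z + 2 = 1 — valid.

z = -1 or z = 0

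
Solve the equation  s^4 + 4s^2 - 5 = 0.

s = -1 or s = 1

Let u = s^2. The equation becomes u^2 + 4u - 5 = 0.
Factor: (u + 5)(u - 1) = 0, so u = -5 or u = 1.
s^2 = -5 < 0 has no real solution.
s^2 = 1 gives s = +/-1.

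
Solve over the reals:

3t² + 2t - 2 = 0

t = -1.2153 or t = 0.5486

Discriminant: (2)² − 4·3·(-2) = 28.
Quadratic formula: t = (-2 ± √28) / 6.
So t = -1/3 + √(7)/3 ≈ 0.5486 or t = -√(7)/3 - 1/3 ≈ -1.2153.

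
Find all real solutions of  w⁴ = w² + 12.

w = -2 or w = 2

Let u = w². The equation becomes u² - u - 12 = 0.
Factor: (u - 4)(u + 3) = 0, so u = 4 or u = -3.
w² = 4 gives w = ±2.
w² = -3 < 0 has no real solution.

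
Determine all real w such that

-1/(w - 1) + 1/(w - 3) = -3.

Multiply both sides by (w - 1)(w - 3):
-(w - 3) + (w - 1) = -3(w - 1)(w - 3).
Expand and collect terms: -3w² + 12w - 11 = 0.
By the quadratic formula, w = (-12 ± √12) / -6, so w ≈ 1.4226 or w ≈ 2.5774.
Neither value makes a denominator zero (w ≠ 1, w ≠ 3), so both are valid.

w = 1.4226 or w = 2.5774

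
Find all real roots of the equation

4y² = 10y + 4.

y = -0.3508 or y = 2.8508

Rearrange to standard form: 4y² - 10y - 4 = 0.
Discriminant: (-10)² − 4·4·(-4) = 164.
Quadratic formula: y = (10 ± √164) / 8.
So y = 5/4 + √(41)/4 ≈ 2.8508 or y = 5/4 - √(41)/4 ≈ -0.3508.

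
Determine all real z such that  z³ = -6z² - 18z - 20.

z = -2

Rearrange: z³ + 6z² + 18z + 20 = 0.
Possible rational roots are divisors of 20. Testing z = -2 gives 0, so (z + 2) is a factor.
Divide: z³ + 6z² + 18z + 20 = (z + 2)(z² + 4z + 10).
The quadratic z² + 4z + 10 has discriminant -24 < 0, so no further real roots.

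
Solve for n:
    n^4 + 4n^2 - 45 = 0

n = -2.2361 or n = 2.2361

Let u = n^2. The equation becomes u^2 + 4u - 45 = 0.
Factor: (u - 5)(u + 9) = 0, so u = 5 or u = -9.
n^2 = 5 gives n = +/-sqrt(5) ~= +/-2.2361.
n^2 = -9 < 0 has no real solution.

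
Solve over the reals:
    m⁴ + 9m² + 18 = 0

No real solutions.

Let u = m². The equation becomes u² + 9u + 18 = 0.
Factor: (u + 3)(u + 6) = 0, so u = -3 or u = -6.
m² = -3 < 0 has no real solution.
m² = -6 < 0 has no real solution.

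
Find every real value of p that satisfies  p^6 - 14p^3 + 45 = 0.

p = 1.71 or p = 2.0801

Let u = p^3. The equation becomes u^2 - 14u + 45 = 0.
Factor: (u - 9)(u - 5) = 0, so u = 9 or u = 5.
p^3 = 9 gives p = (9)^(1/3) ~= 2.0801.
p^3 = 5 gives p = (5)^(1/3) ~= 1.71.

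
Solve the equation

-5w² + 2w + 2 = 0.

Discriminant: (2)² − 4·(-5)·2 = 44.
Quadratic formula: w = (-2 ± √44) / (-10).
So w = 1/5 - √(11)/5 ≈ -0.4633 or w = 1/5 + √(11)/5 ≈ 0.8633.

w = -0.4633 or w = 0.8633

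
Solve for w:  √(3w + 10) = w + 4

w = -3 or w = -2

Square both sides: 3w + 10 = (w + 4)².
Expand and rearrange: w² + 5w + 6 = 0.
Solving gives w = -2 or w = -3.
Check each candidate in the original equation:
  w = -2: √(4) = 2, while w + 4 = 2 — valid.
  w = -3: √(1) = 1, while w + 4 = 1 — valid.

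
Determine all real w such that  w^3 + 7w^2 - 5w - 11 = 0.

Possible rational roots are divisors of -11. Testing w = -1 gives 0, so (w + 1) is a factor.
Divide: w^3 + 7w^2 - 5w - 11 = (w + 1)(w^2 + 6w - 11).
Apply the quadratic formula to w^2 + 6w - 11 = 0: w = (-6 +/- sqrt(80))/2, i.e. w ~= 1.4721 or w ~= -7.4721.

w = -7.4721 or w = -1 or w = 1.4721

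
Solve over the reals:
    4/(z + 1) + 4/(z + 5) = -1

z = -11.4721 or z = -2.5279

Multiply both sides by (z + 1)(z + 5):
4(z + 5) + 4(z + 1) = -(z + 1)(z + 5).
Expand and collect terms: -z² - 14z - 29 = 0.
By the quadratic formula, z = (14 ± √80) / -2, so z ≈ -11.4721 or z ≈ -2.5279.
Neither value makes a denominator zero (z ≠ -1, z ≠ -5), so both are valid.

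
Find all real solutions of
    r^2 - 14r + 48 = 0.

r = 6 or r = 8

Factor: (r - 6)(r - 8) = 0.
So r = 6 or r = 8.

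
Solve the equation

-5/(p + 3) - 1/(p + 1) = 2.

Multiply both sides by (p + 3)(p + 1):
-5(p + 1) - (p + 3) = 2(p + 3)(p + 1).
Expand and collect terms: 2p² + 14p + 14 = 0.
By the quadratic formula, p = (-14 ± √84) / 4, so p ≈ -1.2087 or p ≈ -5.7913.
Neither value makes a denominator zero (p ≠ -3, p ≠ -1), so both are valid.

p = -5.7913 or p = -1.2087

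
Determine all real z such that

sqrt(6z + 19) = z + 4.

z = -3 or z = 1

Square both sides: 6z + 19 = (z + 4)^2.
Expand and rearrange: z^2 + 2z - 3 = 0.
Solving gives z = 1 or z = -3.
Check each candidate in the original equation:
  z = 1: sqrt(25) = 5, while z + 4 = 5 — valid.
  z = -3: sqrt(1) = 1, while z + 4 = 1 — valid.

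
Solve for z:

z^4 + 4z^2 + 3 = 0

No real solutions.

Let u = z^2. The equation becomes u^2 + 4u + 3 = 0.
Factor: (u + 1)(u + 3) = 0, so u = -1 or u = -3.
z^2 = -1 < 0 has no real solution.
z^2 = -3 < 0 has no real solution.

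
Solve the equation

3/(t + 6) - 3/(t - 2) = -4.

t = -6.6904 or t = 2.6904

Multiply both sides by (t + 6)(t - 2):
3(t - 2) - 3(t + 6) = -4(t + 6)(t - 2).
Expand and collect terms: -4t² - 16t + 72 = 0.
By the quadratic formula, t = (16 ± √1408) / -8, so t ≈ -6.6904 or t ≈ 2.6904.
Neither value makes a denominator zero (t ≠ -6, t ≠ 2), so both are valid.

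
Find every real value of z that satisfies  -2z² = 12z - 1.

z = -6.0822 or z = 0.0822

Rearrange to standard form: -2z² - 12z + 1 = 0.
Discriminant: (-12)² − 4·(-2)·1 = 152.
Quadratic formula: z = (12 ± √152) / (-4).
So z = -√(38)/2 - 3 ≈ -6.0822 or z = -3 + √(38)/2 ≈ 0.0822.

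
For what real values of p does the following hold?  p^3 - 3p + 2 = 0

p = -2 or p = 1

Possible rational roots are divisors of 2. Testing p = -2 gives 0, so (p + 2) is a factor.
Divide: p^3 - 3p + 2 = (p + 2)(p^2 - 2p + 1).
The quadratic has the repeated root p = 1.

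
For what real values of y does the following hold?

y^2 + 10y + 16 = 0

Factor: (y + 8)(y + 2) = 0.
So y = -8 or y = -2.

y = -8 or y = -2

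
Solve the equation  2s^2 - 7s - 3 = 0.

Discriminant: (-7)^2 - 4*2*(-3) = 73.
Quadratic formula: s = (7 +/- sqrt(73)) / 4.
So s = 7/4 + sqrt(73)/4 ~= 3.886 or s = 7/4 - sqrt(73)/4 ~= -0.386.

s = -0.386 or s = 3.886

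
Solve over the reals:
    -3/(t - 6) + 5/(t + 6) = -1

Multiply both sides by (t - 6)(t + 6):
-3(t + 6) + 5(t - 6) = -(t - 6)(t + 6).
Expand and collect terms: -t² - 2t + 84 = 0.
By the quadratic formula, t = (2 ± √340) / -2, so t ≈ -10.2195 or t ≈ 8.2195.
Neither value makes a denominator zero (t ≠ 6, t ≠ -6), so both are valid.

t = -10.2195 or t = 8.2195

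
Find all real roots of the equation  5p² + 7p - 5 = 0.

Discriminant: (7)² − 4·5·(-5) = 149.
Quadratic formula: p = (-7 ± √149) / 10.
So p = -7/10 + √(149)/10 ≈ 0.5207 or p = -√(149)/10 - 7/10 ≈ -1.9207.

p = -1.9207 or p = 0.5207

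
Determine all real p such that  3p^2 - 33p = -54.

Bring every term to one side: 3p^2 - 33p + 54 = 0.
Factor: 3(p - 2)(p - 9) = 0.
So p = 2 or p = 9.

p = 2 or p = 9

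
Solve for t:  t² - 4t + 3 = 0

Factor: (t - 3)(t - 1) = 0.
So t = 3 or t = 1.

t = 1 or t = 3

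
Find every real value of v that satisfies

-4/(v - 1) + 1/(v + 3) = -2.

Multiply both sides by (v - 1)(v + 3):
-4(v + 3) + (v - 1) = -2(v - 1)(v + 3).
Expand and collect terms: -2v² - v + 19 = 0.
By the quadratic formula, v = (1 ± √153) / -4, so v ≈ -3.3423 or v ≈ 2.8423.
Neither value makes a denominator zero (v ≠ 1, v ≠ -3), so both are valid.

v = -3.3423 or v = 2.8423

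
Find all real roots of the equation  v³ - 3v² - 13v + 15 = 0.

v = -3 or v = 1 or v = 5

Possible rational roots are divisors of 15. Testing v = 5 gives 0, so (v - 5) is a factor.
Divide: v³ - 3v² - 13v + 15 = (v - 5)(v² + 2v - 3).
Factor the quadratic: v = 1 or v = -3.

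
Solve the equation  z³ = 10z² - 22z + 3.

z = 0.1459 or z = 3 or z = 6.8541

Rearrange: z³ - 10z² + 22z - 3 = 0.
Possible rational roots are divisors of -3. Testing z = 3 gives 0, so (z - 3) is a factor.
Divide: z³ - 10z² + 22z - 3 = (z - 3)(z² - 7z + 1).
Apply the quadratic formula to z² - 7z + 1 = 0: z = (7 ± √45)/2, i.e. z ≈ 6.8541 or z ≈ 0.1459.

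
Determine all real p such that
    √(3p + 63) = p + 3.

p = 6

Square both sides: 3p + 63 = (p + 3)².
Expand and rearrange: p² + 3p - 54 = 0.
Solving gives p = 6 or p = -9.
Check each candidate in the original equation:
  p = 6: √(81) = 9, while p + 3 = 9 — valid.
  p = -9: √(36) = 6, while p + 3 = -6 — extraneous.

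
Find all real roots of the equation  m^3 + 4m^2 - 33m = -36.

Rearrange: m^3 + 4m^2 - 33m + 36 = 0.
Possible rational roots are divisors of 36. Testing m = 3 gives 0, so (m - 3) is a factor.
Divide: m^3 + 4m^2 - 33m + 36 = (m - 3)(m^2 + 7m - 12).
Apply the quadratic formula to m^2 + 7m - 12 = 0: m = (-7 +/- sqrt(97))/2, i.e. m ~= 1.4244 or m ~= -8.4244.

m = -8.4244 or m = 1.4244 or m = 3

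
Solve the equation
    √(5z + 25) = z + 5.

Square both sides: 5z + 25 = (z + 5)².
Expand and rearrange: z² + 5z = 0.
Solving gives z = 0 or z = -5.
Check each candidate in the original equation:
  z = 0: √(25) = 5, while z + 5 = 5 — valid.
  z = -5: √(0) = 0, while z + 5 = 0 — valid.

z = -5 or z = 0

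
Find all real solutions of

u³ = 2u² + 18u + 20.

u = -2 or u = -1.7417 or u = 5.7417

Rearrange: u³ - 2u² - 18u - 20 = 0.
Possible rational roots are divisors of -20. Testing u = -2 gives 0, so (u + 2) is a factor.
Divide: u³ - 2u² - 18u - 20 = (u + 2)(u² - 4u - 10).
Apply the quadratic formula to u² - 4u - 10 = 0: u = (4 ± √56)/2, i.e. u ≈ 5.7417 or u ≈ -1.7417.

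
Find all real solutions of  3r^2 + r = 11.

r = -2.0888 or r = 1.7554

Rearrange to standard form: 3r^2 + r - 11 = 0.
Discriminant: (1)^2 - 4*3*(-11) = 133.
Quadratic formula: r = (-1 +/- sqrt(133)) / 6.
So r = -1/6 + sqrt(133)/6 ~= 1.7554 or r = -sqrt(133)/6 - 1/6 ~= -2.0888.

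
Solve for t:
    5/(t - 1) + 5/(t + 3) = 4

Multiply both sides by (t - 1)(t + 3):
5(t + 3) + 5(t - 1) = 4(t - 1)(t + 3).
Expand and collect terms: 4t² - 2t - 22 = 0.
By the quadratic formula, t = (2 ± √356) / 8, so t ≈ 2.6085 or t ≈ -2.1085.
Neither value makes a denominator zero (t ≠ 1, t ≠ -3), so both are valid.

t = -2.1085 or t = 2.6085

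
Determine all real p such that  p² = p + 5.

p = -1.7913 or p = 2.7913

Rearrange to standard form: p² - p - 5 = 0.
Discriminant: (-1)² − 4·1·(-5) = 21.
Quadratic formula: p = (1 ± √21) / 2.
So p = 1/2 + √(21)/2 ≈ 2.7913 or p = 1/2 - √(21)/2 ≈ -1.7913.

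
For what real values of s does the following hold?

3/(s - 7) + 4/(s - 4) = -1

Multiply both sides by (s - 7)(s - 4):
3(s - 4) + 4(s - 7) = -(s - 7)(s - 4).
Expand and collect terms: -s² + 4s + 12 = 0.
Factor or apply the quadratic formula: s = -2 or s = 6.
Neither value makes a denominator zero (s ≠ 7, s ≠ 4), so both are valid.

s = -2 or s = 6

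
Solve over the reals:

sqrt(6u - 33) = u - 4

Square both sides: 6u - 33 = (u - 4)^2.
Expand and rearrange: u^2 - 14u + 49 = 0.
This gives the repeated root u = 7.
Check in the original equation:
  u = 7: sqrt(9) = 3, while u - 4 = 3 — valid.

u = 7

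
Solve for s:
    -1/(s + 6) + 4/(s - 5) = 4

s = -6.2296 or s = 5.9796

Multiply both sides by (s + 6)(s - 5):
-(s - 5) + 4(s + 6) = 4(s + 6)(s - 5).
Expand and collect terms: 4s² + s - 149 = 0.
By the quadratic formula, s = (-1 ± √2385) / 8, so s ≈ 5.9796 or s ≈ -6.2296.
Neither value makes a denominator zero (s ≠ -6, s ≠ 5), so both are valid.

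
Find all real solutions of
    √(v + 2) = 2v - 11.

Square both sides: v + 2 = (2v - 11)².
Expand and rearrange: 4v² - 45v + 119 = 0.
Solving gives v = 7 or v = 4.25.
Check each candidate in the original equation:
  v = 7: √(9) = 3, while 2v - 11 = 3 — valid.
  v = 4.25: √(6.25) = 2.5, while 2v - 11 = -2.5 — extraneous.

v = 7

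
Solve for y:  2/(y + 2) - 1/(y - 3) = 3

Multiply both sides by (y + 2)(y - 3):
2(y - 3) - (y + 2) = 3(y + 2)(y - 3).
Expand and collect terms: 3y² - 4y - 10 = 0.
By the quadratic formula, y = (4 ± √136) / 6, so y ≈ 2.6103 or y ≈ -1.277.
Neither value makes a denominator zero (y ≠ -2, y ≠ 3), so both are valid.

y = -1.277 or y = 2.6103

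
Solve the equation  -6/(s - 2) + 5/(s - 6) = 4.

s = 0.7903 or s = 6.9597

Multiply both sides by (s - 2)(s - 6):
-6(s - 6) + 5(s - 2) = 4(s - 2)(s - 6).
Expand and collect terms: 4s² - 31s + 22 = 0.
By the quadratic formula, s = (31 ± √609) / 8, so s ≈ 6.9597 or s ≈ 0.7903.
Neither value makes a denominator zero (s ≠ 2, s ≠ 6), so both are valid.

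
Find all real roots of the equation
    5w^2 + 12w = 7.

Rearrange to standard form: 5w^2 + 12w - 7 = 0.
Discriminant: (12)^2 - 4*5*(-7) = 284.
Quadratic formula: w = (-12 +/- sqrt(284)) / 10.
So w = -6/5 + sqrt(71)/5 ~= 0.4852 or w = -sqrt(71)/5 - 6/5 ~= -2.8852.

w = -2.8852 or w = 0.4852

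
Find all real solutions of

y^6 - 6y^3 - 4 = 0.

y = -0.846 or y = 1.8763

Let u = y^3. The equation becomes u^2 - 6u - 4 = 0.
By the quadratic formula, u = 3 + sqrt(13) or u = 3 - sqrt(13).
y^3 = 3 + sqrt(13) gives y = (3 + sqrt(13))^(1/3) ~= 1.8763.
y^3 = 3 - sqrt(13) gives y = -(-3 + sqrt(13))^(1/3) ~= -0.846.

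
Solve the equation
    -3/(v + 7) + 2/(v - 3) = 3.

Multiply both sides by (v + 7)(v - 3):
-3(v - 3) + 2(v + 7) = 3(v + 7)(v - 3).
Expand and collect terms: 3v² + 13v - 86 = 0.
By the quadratic formula, v = (-13 ± √1201) / 6, so v ≈ 3.6092 or v ≈ -7.9426.
Neither value makes a denominator zero (v ≠ -7, v ≠ 3), so both are valid.

v = -7.9426 or v = 3.6092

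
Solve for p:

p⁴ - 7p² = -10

p = -2.2361 or p = -1.4142 or p = 1.4142 or p = 2.2361

Let u = p². The equation becomes u² - 7u + 10 = 0.
Factor: (u - 5)(u - 2) = 0, so u = 5 or u = 2.
p² = 5 gives p = ±√(5) ≈ ±2.2361.
p² = 2 gives p = ±√(2) ≈ ±1.4142.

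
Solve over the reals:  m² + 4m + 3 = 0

m = -3 or m = -1

Factor: (m + 3)(m + 1) = 0.
So m = -3 or m = -1.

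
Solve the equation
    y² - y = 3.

y = -1.3028 or y = 2.3028

Rearrange to standard form: y² - y - 3 = 0.
Discriminant: (-1)² − 4·1·(-3) = 13.
Quadratic formula: y = (1 ± √13) / 2.
So y = 1/2 + √(13)/2 ≈ 2.3028 or y = 1/2 - √(13)/2 ≈ -1.3028.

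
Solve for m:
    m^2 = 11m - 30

Bring every term to one side: m^2 - 11m + 30 = 0.
Factor: (m - 5)(m - 6) = 0.
So m = 5 or m = 6.

m = 5 or m = 6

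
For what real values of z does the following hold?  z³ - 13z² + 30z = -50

z = -1.099 or z = 5 or z = 9.099

Rearrange: z³ - 13z² + 30z + 50 = 0.
Possible rational roots are divisors of 50. Testing z = 5 gives 0, so (z - 5) is a factor.
Divide: z³ - 13z² + 30z + 50 = (z - 5)(z² - 8z - 10).
Apply the quadratic formula to z² - 8z - 10 = 0: z = (8 ± √104)/2, i.e. z ≈ 9.099 or z ≈ -1.099.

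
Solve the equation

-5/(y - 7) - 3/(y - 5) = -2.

Multiply both sides by (y - 7)(y - 5):
-5(y - 5) - 3(y - 7) = -2(y - 7)(y - 5).
Expand and collect terms: -2y² + 32y - 116 = 0.
By the quadratic formula, y = (-32 ± √96) / -4, so y ≈ 5.5505 or y ≈ 10.4495.
Neither value makes a denominator zero (y ≠ 7, y ≠ 5), so both are valid.

y = 5.5505 or y = 10.4495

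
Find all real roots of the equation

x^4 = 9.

x = -1.7321 or x = 1.7321

Let u = x^2. The equation becomes u^2 - 9 = 0.
Factor: (u - 3)(u + 3) = 0, so u = 3 or u = -3.
x^2 = 3 gives x = +/-sqrt(3) ~= +/-1.7321.
x^2 = -3 < 0 has no real solution.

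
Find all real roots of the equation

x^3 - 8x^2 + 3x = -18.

Rearrange: x^3 - 8x^2 + 3x + 18 = 0.
Possible rational roots are divisors of 18. Testing x = 2 gives 0, so (x - 2) is a factor.
Divide: x^3 - 8x^2 + 3x + 18 = (x - 2)(x^2 - 6x - 9).
Apply the quadratic formula to x^2 - 6x - 9 = 0: x = (6 +/- sqrt(72))/2, i.e. x ~= 7.2426 or x ~= -1.2426.

x = -1.2426 or x = 2 or x = 7.2426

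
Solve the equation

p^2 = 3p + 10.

Bring every term to one side: p^2 - 3p - 10 = 0.
Factor: (p + 2)(p - 5) = 0.
So p = -2 or p = 5.

p = -2 or p = 5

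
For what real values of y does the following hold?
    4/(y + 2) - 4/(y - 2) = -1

y = -4.4721 or y = 4.4721

Multiply both sides by (y + 2)(y - 2):
4(y - 2) - 4(y + 2) = -(y + 2)(y - 2).
Expand and collect terms: -y² + 20 = 0.
By the quadratic formula, y = (0 ± √80) / -2, so y ≈ -4.4721 or y ≈ 4.4721.
Neither value makes a denominator zero (y ≠ -2, y ≠ 2), so both are valid.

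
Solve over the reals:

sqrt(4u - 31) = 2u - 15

Square both sides: 4u - 31 = (2u - 15)^2.
Expand and rearrange: 4u^2 - 64u + 256 = 0.
This gives the repeated root u = 8.
Check in the original equation:
  u = 8: sqrt(1) = 1, while 2u - 15 = 1 — valid.

u = 8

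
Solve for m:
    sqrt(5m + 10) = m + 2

Square both sides: 5m + 10 = (m + 2)^2.
Expand and rearrange: m^2 - m - 6 = 0.
Solving gives m = 3 or m = -2.
Check each candidate in the original equation:
  m = 3: sqrt(25) = 5, while m + 2 = 5 — valid.
  m = -2: sqrt(0) = 0, while m + 2 = 0 — valid.

m = -2 or m = 3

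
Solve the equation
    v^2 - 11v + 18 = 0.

Factor: (v - 2)(v - 9) = 0.
So v = 2 or v = 9.

v = 2 or v = 9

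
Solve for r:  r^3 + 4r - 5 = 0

r = 1

Possible rational roots are divisors of -5. Testing r = 1 gives 0, so (r - 1) is a factor.
Divide: r^3 + 4r - 5 = (r - 1)(r^2 + r + 5).
The quadratic r^2 + r + 5 has discriminant -19 < 0, so no further real roots.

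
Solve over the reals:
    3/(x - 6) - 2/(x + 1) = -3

x = -0.2053 or x = 4.8719

Multiply both sides by (x - 6)(x + 1):
3(x + 1) - 2(x - 6) = -3(x - 6)(x + 1).
Expand and collect terms: -3x^2 + 14x + 3 = 0.
By the quadratic formula, x = (-14 +/- sqrt(232)) / -6, so x ~= -0.2053 or x ~= 4.8719.
Neither value makes a denominator zero (x != 6, x != -1), so both are valid.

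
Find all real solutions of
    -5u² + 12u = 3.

Rearrange to standard form: -5u² + 12u - 3 = 0.
Discriminant: (12)² − 4·(-5)·(-3) = 84.
Quadratic formula: u = (-12 ± √84) / (-10).
So u = 6/5 - √(21)/5 ≈ 0.2835 or u = √(21)/5 + 6/5 ≈ 2.1165.

u = 0.2835 or u = 2.1165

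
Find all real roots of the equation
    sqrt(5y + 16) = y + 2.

Square both sides: 5y + 16 = (y + 2)^2.
Expand and rearrange: y^2 - y - 12 = 0.
Solving gives y = 4 or y = -3.
Check each candidate in the original equation:
  y = 4: sqrt(36) = 6, while y + 2 = 6 — valid.
  y = -3: sqrt(1) = 1, while y + 2 = -1 — extraneous.

y = 4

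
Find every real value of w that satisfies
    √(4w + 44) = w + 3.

w = 5

Square both sides: 4w + 44 = (w + 3)².
Expand and rearrange: w² + 2w - 35 = 0.
Solving gives w = 5 or w = -7.
Check each candidate in the original equation:
  w = 5: √(64) = 8, while w + 3 = 8 — valid.
  w = -7: √(16) = 4, while w + 3 = -4 — extraneous.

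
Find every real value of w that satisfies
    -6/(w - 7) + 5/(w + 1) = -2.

Multiply both sides by (w - 7)(w + 1):
-6(w + 1) + 5(w - 7) = -2(w - 7)(w + 1).
Expand and collect terms: -2w² + 13w + 55 = 0.
By the quadratic formula, w = (-13 ± √609) / -4, so w ≈ -2.9195 or w ≈ 9.4195.
Neither value makes a denominator zero (w ≠ 7, w ≠ -1), so both are valid.

w = -2.9195 or w = 9.4195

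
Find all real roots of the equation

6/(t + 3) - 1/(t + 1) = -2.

t = -5.7122 or t = -0.7878

Multiply both sides by (t + 3)(t + 1):
6(t + 1) - (t + 3) = -2(t + 3)(t + 1).
Expand and collect terms: -2t^2 - 13t - 9 = 0.
By the quadratic formula, t = (13 +/- sqrt(97)) / -4, so t ~= -5.7122 or t ~= -0.7878.
Neither value makes a denominator zero (t != -3, t != -1), so both are valid.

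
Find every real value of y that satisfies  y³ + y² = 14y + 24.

y = -3 or y = -2 or y = 4

Rearrange: y³ + y² - 14y - 24 = 0.
Possible rational roots are divisors of -24. Testing y = -2 gives 0, so (y + 2) is a factor.
Divide: y³ + y² - 14y - 24 = (y + 2)(y² - y - 12).
Factor the quadratic: y = 4 or y = -3.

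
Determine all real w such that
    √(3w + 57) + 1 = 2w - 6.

w = 8

Isolate the radical: √(3w + 57) = 2w - 7.
Square both sides: 3w + 57 = (2w - 7)².
Expand and rearrange: 4w² - 31w - 8 = 0.
Solving gives w = 8 or w = -0.25.
Check each candidate in the original equation:
  w = 8: √(81) = 9, while 2w - 7 = 9 — valid.
  w = -0.25: √(56.25) = 7.5, while 2w - 7 = -7.5 — extraneous.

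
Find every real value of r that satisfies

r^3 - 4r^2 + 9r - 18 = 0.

r = 3

Possible rational roots are divisors of -18. Testing r = 3 gives 0, so (r - 3) is a factor.
Divide: r^3 - 4r^2 + 9r - 18 = (r - 3)(r^2 - r + 6).
The quadratic r^2 - r + 6 has discriminant -23 < 0, so no further real roots.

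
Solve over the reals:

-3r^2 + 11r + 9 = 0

r = -0.6888 or r = 4.3555

Discriminant: (11)^2 - 4*(-3)*9 = 229.
Quadratic formula: r = (-11 +/- sqrt(229)) / (-6).
So r = 11/6 - sqrt(229)/6 ~= -0.6888 or r = 11/6 + sqrt(229)/6 ~= 4.3555.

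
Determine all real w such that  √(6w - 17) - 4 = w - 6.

Isolate the radical: √(6w - 17) = w - 2.
Square both sides: 6w - 17 = (w - 2)².
Expand and rearrange: w² - 10w + 21 = 0.
Solving gives w = 7 or w = 3.
Check each candidate in the original equation:
  w = 7: √(25) = 5, while w - 2 = 5 — valid.
  w = 3: √(1) = 1, while w - 2 = 1 — valid.

w = 3 or w = 7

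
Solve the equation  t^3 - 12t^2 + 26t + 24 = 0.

Possible rational roots are divisors of 24. Testing t = 4 gives 0, so (t - 4) is a factor.
Divide: t^3 - 12t^2 + 26t + 24 = (t - 4)(t^2 - 8t - 6).
Apply the quadratic formula to t^2 - 8t - 6 = 0: t = (8 +/- sqrt(88))/2, i.e. t ~= 8.6904 or t ~= -0.6904.

t = -0.6904 or t = 4 or t = 8.6904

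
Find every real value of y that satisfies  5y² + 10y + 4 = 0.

Discriminant: (10)² − 4·5·4 = 20.
Quadratic formula: y = (-10 ± √20) / 10.
So y = -1 + √(5)/5 ≈ -0.5528 or y = -1 - √(5)/5 ≈ -1.4472.

y = -1.4472 or y = -0.5528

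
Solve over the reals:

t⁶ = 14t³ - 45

Let u = t³. The equation becomes u² - 14u + 45 = 0.
Factor: (u - 5)(u - 9) = 0, so u = 5 or u = 9.
t³ = 5 gives t = ∛(5) ≈ 1.71.
t³ = 9 gives t = ∛(9) ≈ 2.0801.

t = 1.71 or t = 2.0801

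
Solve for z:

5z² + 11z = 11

Rearrange to standard form: 5z² + 11z - 11 = 0.
Discriminant: (11)² − 4·5·(-11) = 341.
Quadratic formula: z = (-11 ± √341) / 10.
So z = -11/10 + √(341)/10 ≈ 0.7466 or z = -√(341)/10 - 11/10 ≈ -2.9466.

z = -2.9466 or z = 0.7466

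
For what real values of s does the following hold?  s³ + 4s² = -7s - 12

s = -3

Rearrange: s³ + 4s² + 7s + 12 = 0.
Possible rational roots are divisors of 12. Testing s = -3 gives 0, so (s + 3) is a factor.
Divide: s³ + 4s² + 7s + 12 = (s + 3)(s² + s + 4).
The quadratic s² + s + 4 has discriminant -15 < 0, so no further real roots.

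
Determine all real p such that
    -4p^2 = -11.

Rearrange to standard form: -4p^2 + 11 = 0.
Discriminant: (0)^2 - 4*(-4)*11 = 176.
Quadratic formula: p = (0 +/- sqrt(176)) / (-8).
So p = -sqrt(11)/2 ~= -1.6583 or p = sqrt(11)/2 ~= 1.6583.

p = -1.6583 or p = 1.6583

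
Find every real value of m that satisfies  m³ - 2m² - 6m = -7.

m = -2.1926 or m = 1 or m = 3.1926

Rearrange: m³ - 2m² - 6m + 7 = 0.
Possible rational roots are divisors of 7. Testing m = 1 gives 0, so (m - 1) is a factor.
Divide: m³ - 2m² - 6m + 7 = (m - 1)(m² - m - 7).
Apply the quadratic formula to m² - m - 7 = 0: m = (1 ± √29)/2, i.e. m ≈ 3.1926 or m ≈ -2.1926.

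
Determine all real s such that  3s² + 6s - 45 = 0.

Factor: 3(s + 5)(s - 3) = 0.
So s = -5 or s = 3.

s = -5 or s = 3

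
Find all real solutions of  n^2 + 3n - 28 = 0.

n = -7 or n = 4

Factor: (n - 4)(n + 7) = 0.
So n = 4 or n = -7.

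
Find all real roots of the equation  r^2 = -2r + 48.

Bring every term to one side: r^2 + 2r - 48 = 0.
Factor: (r + 8)(r - 6) = 0.
So r = -8 or r = 6.

r = -8 or r = 6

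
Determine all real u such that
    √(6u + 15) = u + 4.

u = -1

Square both sides: 6u + 15 = (u + 4)².
Expand and rearrange: u² + 2u + 1 = 0.
This gives the repeated root u = -1.
Check in the original equation:
  u = -1: √(9) = 3, while u + 4 = 3 — valid.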